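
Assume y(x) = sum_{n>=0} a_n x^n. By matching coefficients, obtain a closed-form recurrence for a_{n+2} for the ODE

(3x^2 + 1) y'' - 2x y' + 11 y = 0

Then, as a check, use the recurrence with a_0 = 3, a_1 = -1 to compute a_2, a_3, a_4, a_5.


Substitute y = sum_n a_n x^n.
(1 + 3 x^2) y'' contributes (n+2)(n+1) a_{n+2} + 3 n(n-1) a_n at x^n.
-2 x y'(x) contributes -2 n a_n at x^n.
11 y(x) contributes 11 a_n at x^n.
Matching x^n: (n+2)(n+1) a_{n+2} + (3 n(n-1) - 2 n + 11) a_n = 0.
Thus a_{n+2} = (-3 n(n-1) + 2 n - 11) / ((n+1)(n+2)) * a_n.

Check with a_0 = 3, a_1 = -1 (apply the recurrence for n = 0, 1, 2, 3): a_0 = 3, a_1 = -1, a_2 = -33/2, a_3 = 3/2, a_4 = 143/8, a_5 = -69/40.

a_(n+2) = (-3 n(n-1) + 2 n - 11) / ((n+1)(n+2)) * a_n; check: a_0 = 3, a_1 = -1, a_2 = -33/2, a_3 = 3/2, a_4 = 143/8, a_5 = -69/40


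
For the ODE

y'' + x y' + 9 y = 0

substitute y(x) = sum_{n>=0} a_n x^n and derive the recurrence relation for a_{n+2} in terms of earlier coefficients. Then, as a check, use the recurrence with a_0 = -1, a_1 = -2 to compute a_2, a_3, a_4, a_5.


Substitute y = sum_n a_n x^n.
y''(x) has coefficient (n+2)(n+1) a_{n+2} at x^n;
x y'(x) has coefficient n a_n at x^n (shift);
9 y(x) has coefficient 9 a_n at x^n.
Matching x^n: (n+2)(n+1) a_{n+2} + (n + 9) a_n = 0.
Thus a_{n+2} = (-n - 9) / ((n+1)(n+2)) * a_n.

Check with a_0 = -1, a_1 = -2 (apply the recurrence for n = 0, 1, 2, 3): a_0 = -1, a_1 = -2, a_2 = 9/2, a_3 = 10/3, a_4 = -33/8, a_5 = -2.

a_(n+2) = (-n - 9) / ((n+1)(n+2)) * a_n; check: a_0 = -1, a_1 = -2, a_2 = 9/2, a_3 = 10/3, a_4 = -33/8, a_5 = -2


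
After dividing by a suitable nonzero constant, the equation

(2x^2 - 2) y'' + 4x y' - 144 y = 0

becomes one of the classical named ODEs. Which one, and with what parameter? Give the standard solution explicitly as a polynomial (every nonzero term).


All three coefficients share the factor -2; dividing through by -2 gives  (1 - x^2) y'' - 2x y' + 72 y = 0.
This matches the Legendre equation (1 - x^2) y'' - 2x y' + n(n+1) y = 0 (note the -2x y' term) with n(n+1) = 72, so n = 8; the polynomial solution is P_8(x).
With y = sum_k a_k x^k, matching x^k gives (k+2)(k+1) a_{k+2} = [k(k+1) - n(n+1)] a_k = (k - 8)(k + 9) a_k. The right side vanishes at k = 8, so the series with the parity of 8 terminates at degree 8.
Standard normalization (P_n(1) = 1): leading coefficient (2n)!/(2^n (n!)^2) = 20922789888000/(256*1625702400) = 6435/128, so a_8 = 6435/128. Work downward with a_k = (k+1)(k+2) a_{k+2} / ((k - 8)(k + 9)):
  a_6 = (7)(8)(6435/128) / ((6 - 8)(6 + 9)) = (45045/16)/(-30) = -3003/32
  a_4 = (5)(6)(-3003/32) / ((4 - 8)(4 + 9)) = (-45045/16)/(-52) = 3465/64
  a_2 = (3)(4)(3465/64) / ((2 - 8)(2 + 9)) = (10395/16)/(-66) = -315/32
  a_0 = (1)(2)(-315/32) / ((0 - 8)(0 + 9)) = (-315/16)/(-72) = 35/128
Hence P_8(x) = 6435 x^8/128 - 3003 x^6/32 + 3465 x^4/64 - 315 x^2/32 + 35/128.

P_8(x); series = 6435 x^8/128 - 3003 x^6/32 + 3465 x^4/64 - 315 x^2/32 + 35/128


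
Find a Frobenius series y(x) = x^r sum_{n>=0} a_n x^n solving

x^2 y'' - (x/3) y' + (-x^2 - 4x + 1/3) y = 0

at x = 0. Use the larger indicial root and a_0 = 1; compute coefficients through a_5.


Write in Frobenius form y'' + (p(x)/x) y' + (q(x)/x^2) y = 0:
  p(x) = -1/3,  q(x) = -x^2 - 4x + 1/3.
Indicial equation: r(r-1) + (-1/3) r + (1/3) = 0 -> roots r_1 = 1, r_2 = 1/3.
Take r = r_1 = 1. Let y(x) = x^r sum_{n>=0} a_n x^n with a_0 = 1.
Substitute y = x^r sum a_n x^n and match x^{r+n}. The recurrence is
  D(n) a_n - 4 a_{n-1} - 1 a_{n-2} = 0,  where D(n) = (r+n)(r+n-1) + (-1/3)(r+n) + (1/3).
  a_n = [4 a_{n-1} + 1 a_{n-2}] / D(n).
Since the indicial polynomial factors as (r - r_1)(r - r_2), D(n) = (r_1 + n - r_1)(r_1 + n - r_2) = n(n + 2/3).
Evaluating step by step (a_0 = 1):
  n = 1: D(1) = 1(1 + 2/3) = 5/3; numerator = 4(1) = 4; a_1 = (4)/(5/3) = 12/5
  n = 2: D(2) = 2(2 + 2/3) = 16/3; numerator = 4(12/5) + 1(1) = 53/5; a_2 = (53/5)/(16/3) = 159/80
  n = 3: D(3) = 3(3 + 2/3) = 11; numerator = 4(159/80) + 1(12/5) = 207/20; a_3 = (207/20)/(11) = 207/220
  n = 4: D(4) = 4(4 + 2/3) = 56/3; numerator = 4(207/220) + 1(159/80) = 5061/880; a_4 = (5061/880)/(56/3) = 2169/7040
  n = 5: D(5) = 5(5 + 2/3) = 85/3; numerator = 4(2169/7040) + 1(207/220) = 765/352; a_5 = (765/352)/(85/3) = 27/352

r = 1; a_0 = 1; a_1 = 12/5; a_2 = 159/80; a_3 = 207/220; a_4 = 2169/7040; a_5 = 27/352


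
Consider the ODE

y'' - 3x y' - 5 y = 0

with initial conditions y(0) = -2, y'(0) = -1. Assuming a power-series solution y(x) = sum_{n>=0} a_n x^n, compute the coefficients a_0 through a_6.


Ansatz: y(x) = sum_{n>=0} a_n x^n, so y'(x) = sum_{n>=1} n a_n x^(n-1) and y''(x) = sum_{n>=2} n(n-1) a_n x^(n-2).
Substitute into P(x) y'' + Q(x) y' + R(x) y = 0 with P(x) = 1, Q(x) = -3x, R(x) = -5, and match powers of x.
Initial conditions: a_0 = -2, a_1 = -1.
Setting the coefficient of each power of x to zero and solving order by order (substituting the coefficients already found):
  x^0: 2 a_2 - 5 a_0 = 0  ->  2 a_2 = 5 a_0 = -10  ->  a_2 = -5
  x^1: 6 a_3 - 8 a_1 = 0  ->  6 a_3 = 8 a_1 = -8  ->  a_3 = -4/3
  x^2: 12 a_4 - 11 a_2 = 0  ->  12 a_4 = 11 a_2 = -55  ->  a_4 = -55/12
  x^3: 20 a_5 - 14 a_3 = 0  ->  20 a_5 = 14 a_3 = -56/3  ->  a_5 = -14/15
  x^4: 30 a_6 - 17 a_4 = 0  ->  30 a_6 = 17 a_4 = -935/12  ->  a_6 = -187/72
Truncated series: y(x) = -2 - x - 5 x^2 - (4/3) x^3 - (55/12) x^4 - (14/15) x^5 - (187/72) x^6 + O(x^7).

a_0 = -2; a_1 = -1; a_2 = -5; a_3 = -4/3; a_4 = -55/12; a_5 = -14/15; a_6 = -187/72


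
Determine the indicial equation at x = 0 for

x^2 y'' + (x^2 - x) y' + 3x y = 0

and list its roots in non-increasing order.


Divide by x^2 to reach normal form y'' + P_1(x) y' + P_2(x) y = 0 with P_1(x) = 1 - 1/x and P_2(x) = 3/x.
x = 0 is a singular point because the y'-coefficient 1 - 1/x has a pole at x = 0 and the y-coefficient 3/x has a pole at x = 0.
It is a regular singular point because x P_1(x) = p(x) = x - 1 and x^2 P_2(x) = q(x) = 3x are polynomials, hence analytic at x = 0.
p(0) = -1,  q(0) = 0.
Indicial equation: r(r-1) + p(0) r + q(0) = 0, i.e. r^2 + (p(0) - 1) r + q(0) = 0, i.e. r^2 - 2 r = 0.
Discriminant: (-2)^2 - 4(0) = 4, so r = (2 ± 2)/2.
Solving: r_1 = 2, r_2 = 0.

indicial: r^2 - 2 r = 0; roots r_1 = 2, r_2 = 0


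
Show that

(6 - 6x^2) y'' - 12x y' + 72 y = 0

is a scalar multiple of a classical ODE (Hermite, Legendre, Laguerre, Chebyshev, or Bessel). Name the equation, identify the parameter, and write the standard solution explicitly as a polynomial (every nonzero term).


All three coefficients share the factor 6; dividing through by 6 gives  (1 - x^2) y'' - 2x y' + 12 y = 0.
This matches the Legendre equation (1 - x^2) y'' - 2x y' + n(n+1) y = 0 (note the -2x y' term) with n(n+1) = 12, so n = 3; the polynomial solution is P_3(x).
With y = sum_k a_k x^k, matching x^k gives (k+2)(k+1) a_{k+2} = [k(k+1) - n(n+1)] a_k = (k - 3)(k + 4) a_k. The right side vanishes at k = 3, so the series with the parity of 3 terminates at degree 3.
Standard normalization (P_n(1) = 1): leading coefficient (2n)!/(2^n (n!)^2) = 720/(8*36) = 5/2, so a_3 = 5/2. Work downward with a_k = (k+1)(k+2) a_{k+2} / ((k - 3)(k + 4)):
  a_1 = (2)(3)(5/2) / ((1 - 3)(1 + 4)) = 15/(-10) = -3/2
Hence P_3(x) = 5 x^3/2 - 3 x/2.

P_3(x); series = 5 x^3/2 - 3 x/2


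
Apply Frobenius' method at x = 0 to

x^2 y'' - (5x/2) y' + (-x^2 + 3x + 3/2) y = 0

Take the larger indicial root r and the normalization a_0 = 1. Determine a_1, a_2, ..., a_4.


Write in Frobenius form y'' + (p(x)/x) y' + (q(x)/x^2) y = 0:
  p(x) = -5/2,  q(x) = -x^2 + 3x + 3/2.
Indicial equation: r(r-1) + (-5/2) r + (3/2) = 0 -> roots r_1 = 3, r_2 = 1/2.
Take r = r_1 = 3. Let y(x) = x^r sum_{n>=0} a_n x^n with a_0 = 1.
Substitute y = x^r sum a_n x^n and match x^{r+n}. The recurrence is
  D(n) a_n + 3 a_{n-1} - 1 a_{n-2} = 0,  where D(n) = (r+n)(r+n-1) + (-5/2)(r+n) + (3/2).
  a_n = [-3 a_{n-1} + 1 a_{n-2}] / D(n).
Since the indicial polynomial factors as (r - r_1)(r - r_2), D(n) = (r_1 + n - r_1)(r_1 + n - r_2) = n(n + 5/2).
Evaluating step by step (a_0 = 1):
  n = 1: D(1) = 1(1 + 5/2) = 7/2; numerator = -3(1) = -3; a_1 = (-3)/(7/2) = -6/7
  n = 2: D(2) = 2(2 + 5/2) = 9; numerator = -3(-6/7) + 1(1) = 25/7; a_2 = (25/7)/(9) = 25/63
  n = 3: D(3) = 3(3 + 5/2) = 33/2; numerator = -3(25/63) + 1(-6/7) = -43/21; a_3 = (-43/21)/(33/2) = -86/693
  n = 4: D(4) = 4(4 + 5/2) = 26; numerator = -3(-86/693) + 1(25/63) = 533/693; a_4 = (533/693)/(26) = 41/1386

r = 3; a_0 = 1; a_1 = -6/7; a_2 = 25/63; a_3 = -86/693; a_4 = 41/1386


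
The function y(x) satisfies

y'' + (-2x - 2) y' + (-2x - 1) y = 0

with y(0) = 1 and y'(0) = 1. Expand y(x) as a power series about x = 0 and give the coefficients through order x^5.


Ansatz: y(x) = sum_{n>=0} a_n x^n, so y'(x) = sum_{n>=1} n a_n x^(n-1) and y''(x) = sum_{n>=2} n(n-1) a_n x^(n-2).
Substitute into P(x) y'' + Q(x) y' + R(x) y = 0 with P(x) = 1, Q(x) = -2x - 2, R(x) = -2x - 1, and match powers of x.
Initial conditions: a_0 = 1, a_1 = 1.
Setting the coefficient of each power of x to zero and solving order by order (substituting the coefficients already found):
  x^0: 2 a_2 - 2 a_1 - a_0 = 0  ->  2 a_2 = 2 a_1 + a_0 = 3  ->  a_2 = 3/2
  x^1: 6 a_3 - 4 a_2 - 3 a_1 - 2 a_0 = 0  ->  6 a_3 = 4 a_2 + 3 a_1 + 2 a_0 = 11  ->  a_3 = 11/6
  x^2: 12 a_4 - 6 a_3 - 5 a_2 - 2 a_1 = 0  ->  12 a_4 = 6 a_3 + 5 a_2 + 2 a_1 = 41/2  ->  a_4 = 41/24
  x^3: 20 a_5 - 8 a_4 - 7 a_3 - 2 a_2 = 0  ->  20 a_5 = 8 a_4 + 7 a_3 + 2 a_2 = 59/2  ->  a_5 = 59/40
Truncated series: y(x) = 1 + x + (3/2) x^2 + (11/6) x^3 + (41/24) x^4 + (59/40) x^5 + O(x^6).

a_0 = 1; a_1 = 1; a_2 = 3/2; a_3 = 11/6; a_4 = 41/24; a_5 = 59/40


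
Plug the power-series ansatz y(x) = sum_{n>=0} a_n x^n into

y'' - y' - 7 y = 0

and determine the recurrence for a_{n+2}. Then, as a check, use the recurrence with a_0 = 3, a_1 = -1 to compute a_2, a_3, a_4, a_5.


Substitute y = sum_n a_n x^n.
y''(x) has coefficient (n+2)(n+1) a_{n+2} at x^n;
-y'(x) has coefficient -(n+1) a_{n+1} at x^n;
-7 y(x) has coefficient -7 a_n at x^n.
Matching x^n: (n+2)(n+1) a_{n+2} - (n+1) a_{n+1} - 7 a_n = 0.
Thus a_{n+2} = [(n+1) a_{n+1} + 7 a_n] / ((n+1)(n+2)).

Check with a_0 = 3, a_1 = -1 (apply the recurrence for n = 0, 1, 2, 3): a_0 = 3, a_1 = -1, a_2 = 10, a_3 = 13/6, a_4 = 51/8, a_5 = 61/30.

a_(n+2) = [(n+1) a_(n+1) + 7 a_n] / ((n+1)(n+2)); check: a_0 = 3, a_1 = -1, a_2 = 10, a_3 = 13/6, a_4 = 51/8, a_5 = 61/30


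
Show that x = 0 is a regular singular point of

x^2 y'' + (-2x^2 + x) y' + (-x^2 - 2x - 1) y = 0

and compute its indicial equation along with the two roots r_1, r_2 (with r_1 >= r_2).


Divide by x^2 to reach normal form y'' + P_1(x) y' + P_2(x) y = 0 with P_1(x) = -2 + 1/x and P_2(x) = -1 - 2/x - 1/x^2.
x = 0 is a singular point because the y'-coefficient -2 + 1/x has a pole at x = 0 and the y-coefficient -1 - 2/x - 1/x^2 has a pole at x = 0.
It is a regular singular point because x P_1(x) = p(x) = 1 - 2x and x^2 P_2(x) = q(x) = -x^2 - 2x - 1 are polynomials, hence analytic at x = 0.
p(0) = 1,  q(0) = -1.
Indicial equation: r(r-1) + p(0) r + q(0) = 0, i.e. r^2 + (p(0) - 1) r + q(0) = 0, i.e. r^2 - 1 = 0.
Discriminant: (0)^2 - 4(-1) = 4, so r = (0 ± 2)/2.
Solving: r_1 = 1, r_2 = -1.

indicial: r^2 - 1 = 0; roots r_1 = 1, r_2 = -1


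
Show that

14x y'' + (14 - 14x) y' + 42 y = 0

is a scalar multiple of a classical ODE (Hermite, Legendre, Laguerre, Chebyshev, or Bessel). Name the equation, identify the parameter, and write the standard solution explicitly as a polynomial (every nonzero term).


All three coefficients share the factor 14; dividing through by 14 gives  x y'' + (1 - x) y' + 3 y = 0.
This matches the Laguerre equation x y'' + (1 - x) y' + n y = 0 with n = 3; the polynomial solution is L_3(x).
With y = sum_k a_k x^k, matching x^k gives (k+1)k a_{k+1} + (k+1) a_{k+1} - k a_k + n a_k = 0, i.e. (k+1)^2 a_{k+1} = (k - n) a_k = (k - 3) a_k. The right side vanishes at k = 3, so the series terminates at degree 3.
Standard normalization L_n(0) = 1 gives a_0 = 1. Work upward with a_{k+1} = (k - 3) a_k / (k+1)^2:
  a_1 = (0 - 3)(1) / 1^2 = -3/1 = -3
  a_2 = (1 - 3)(-3) / 2^2 = 6/4 = 3/2
  a_3 = (2 - 3)(3/2) / 3^2 = (-3/2)/9 = -1/6
Hence L_3(x) = -x^3/6 + 3 x^2/2 - 3 x + 1.

L_3(x); series = -x^3/6 + 3 x^2/2 - 3 x + 1


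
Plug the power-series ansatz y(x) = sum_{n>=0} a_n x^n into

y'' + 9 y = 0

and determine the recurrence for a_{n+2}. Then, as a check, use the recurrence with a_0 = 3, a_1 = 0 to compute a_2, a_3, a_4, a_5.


Substitute y = sum_n a_n x^n into y'' + (const) y = 0.
y''(x) = sum_{n>=0} (n+2)(n+1) a_{n+2} x^n.
The ODE becomes sum_n [(n+2)(n+1) a_{n+2} + 9 a_n] x^n = 0.
Setting each coefficient to zero gives the recurrence:
  (n+2)(n+1) a_{n+2} + 9 a_n = 0,
  a_{n+2} = -9 / ((n+1)(n+2)) a_n.

Check with a_0 = 3, a_1 = 0 (apply the recurrence for n = 0, 1, 2, 3): a_0 = 3, a_1 = 0, a_2 = -27/2, a_3 = 0, a_4 = 81/8, a_5 = 0.

a_{n+2} = -9/((n+1)(n+2)) * a_n; check: a_0 = 3, a_1 = 0, a_2 = -27/2, a_3 = 0, a_4 = 81/8, a_5 = 0


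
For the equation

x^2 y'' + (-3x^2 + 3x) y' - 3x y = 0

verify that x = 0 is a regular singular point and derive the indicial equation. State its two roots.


Divide by x^2 to reach normal form y'' + P_1(x) y' + P_2(x) y = 0 with P_1(x) = -3 + 3/x and P_2(x) = -3/x.
x = 0 is a singular point because the y'-coefficient -3 + 3/x has a pole at x = 0 and the y-coefficient -3/x has a pole at x = 0.
It is a regular singular point because x P_1(x) = p(x) = 3 - 3x and x^2 P_2(x) = q(x) = -3x are polynomials, hence analytic at x = 0.
p(0) = 3,  q(0) = 0.
Indicial equation: r(r-1) + p(0) r + q(0) = 0, i.e. r^2 + (p(0) - 1) r + q(0) = 0, i.e. r^2 + 2 r = 0.
Discriminant: (2)^2 - 4(0) = 4, so r = (-2 ± 2)/2.
Solving: r_1 = 0, r_2 = -2.

indicial: r^2 + 2 r = 0; roots r_1 = 0, r_2 = -2


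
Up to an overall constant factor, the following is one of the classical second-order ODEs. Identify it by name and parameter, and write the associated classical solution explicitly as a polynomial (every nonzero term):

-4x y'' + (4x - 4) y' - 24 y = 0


All three coefficients share the factor -4; dividing through by -4 gives  x y'' + (1 - x) y' + 6 y = 0.
This matches the Laguerre equation x y'' + (1 - x) y' + n y = 0 with n = 6; the polynomial solution is L_6(x).
With y = sum_k a_k x^k, matching x^k gives (k+1)k a_{k+1} + (k+1) a_{k+1} - k a_k + n a_k = 0, i.e. (k+1)^2 a_{k+1} = (k - n) a_k = (k - 6) a_k. The right side vanishes at k = 6, so the series terminates at degree 6.
Standard normalization L_n(0) = 1 gives a_0 = 1. Work upward with a_{k+1} = (k - 6) a_k / (k+1)^2:
  a_1 = (0 - 6)(1) / 1^2 = -6/1 = -6
  a_2 = (1 - 6)(-6) / 2^2 = 30/4 = 15/2
  a_3 = (2 - 6)(15/2) / 3^2 = -30/9 = -10/3
  a_4 = (3 - 6)(-10/3) / 4^2 = 10/16 = 5/8
  a_5 = (4 - 6)(5/8) / 5^2 = (-5/4)/25 = -1/20
  a_6 = (5 - 6)(-1/20) / 6^2 = (1/20)/36 = 1/720
Hence L_6(x) = x^6/720 - x^5/20 + 5 x^4/8 - 10 x^3/3 + 15 x^2/2 - 6 x + 1.

L_6(x); series = x^6/720 - x^5/20 + 5 x^4/8 - 10 x^3/3 + 15 x^2/2 - 6 x + 1


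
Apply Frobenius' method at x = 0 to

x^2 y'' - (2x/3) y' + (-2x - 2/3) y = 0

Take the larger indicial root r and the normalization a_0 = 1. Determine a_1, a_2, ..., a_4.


Write in Frobenius form y'' + (p(x)/x) y' + (q(x)/x^2) y = 0:
  p(x) = -2/3,  q(x) = -2x - 2/3.
Indicial equation: r(r-1) + (-2/3) r + (-2/3) = 0 -> roots r_1 = 2, r_2 = -1/3.
Take r = r_1 = 2. Let y(x) = x^r sum_{n>=0} a_n x^n with a_0 = 1.
Substitute y = x^r sum a_n x^n and match x^{r+n}. The recurrence is
  D(n) a_n - 2 a_{n-1} = 0,  where D(n) = (r+n)(r+n-1) + (-2/3)(r+n) + (-2/3).
  a_n = 2 / D(n) * a_{n-1}.
Since the indicial polynomial factors as (r - r_1)(r - r_2), D(n) = (r_1 + n - r_1)(r_1 + n - r_2) = n(n + 7/3).
Evaluating step by step (a_0 = 1):
  n = 1: D(1) = 1(1 + 7/3) = 10/3; numerator = 2(1) = 2; a_1 = (2)/(10/3) = 3/5
  n = 2: D(2) = 2(2 + 7/3) = 26/3; numerator = 2(3/5) = 6/5; a_2 = (6/5)/(26/3) = 9/65
  n = 3: D(3) = 3(3 + 7/3) = 16; numerator = 2(9/65) = 18/65; a_3 = (18/65)/(16) = 9/520
  n = 4: D(4) = 4(4 + 7/3) = 76/3; numerator = 2(9/520) = 9/260; a_4 = (9/260)/(76/3) = 27/19760

r = 2; a_0 = 1; a_1 = 3/5; a_2 = 9/65; a_3 = 9/520; a_4 = 27/19760


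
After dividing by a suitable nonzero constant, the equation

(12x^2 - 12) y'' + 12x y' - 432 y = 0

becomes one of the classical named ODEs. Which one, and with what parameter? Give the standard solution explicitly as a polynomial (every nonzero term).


All three coefficients share the factor -12; dividing through by -12 gives  (1 - x^2) y'' - x y' + 36 y = 0.
This matches the Chebyshev equation (1 - x^2) y'' - x y' + n^2 y = 0 (note the -x y' term, not -2x y') with n^2 = 36, so n = 6; the polynomial solution is T_6(x).
With y = sum_k a_k x^k, matching x^k gives (k+2)(k+1) a_{k+2} = (k^2 - n^2) a_k = (k - 6)(k + 6) a_k. The right side vanishes at k = 6, so the series with the parity of 6 terminates at degree 6.
Standard normalization: leading coefficient of T_n is 2^(n-1), so a_6 = 2^5 = 32. Work downward with a_k = (k+1)(k+2) a_{k+2} / ((k - 6)(k + 6)):
  a_4 = (5)(6)(32) / ((4 - 6)(4 + 6)) = 960/(-20) = -48
  a_2 = (3)(4)(-48) / ((2 - 6)(2 + 6)) = -576/(-32) = 18
  a_0 = (1)(2)(18) / ((0 - 6)(0 + 6)) = 36/(-36) = -1
Hence T_6(x) = 32 x^6 - 48 x^4 + 18 x^2 - 1.

T_6(x); series = 32 x^6 - 48 x^4 + 18 x^2 - 1


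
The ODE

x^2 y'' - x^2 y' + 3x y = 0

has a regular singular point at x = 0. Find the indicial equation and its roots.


Divide by x^2 to reach normal form y'' + P_1(x) y' + P_2(x) y = 0 with P_1(x) = -1 and P_2(x) = 3/x.
x = 0 is a singular point because the y-coefficient 3/x has a pole at x = 0.
It is a regular singular point because x P_1(x) = p(x) = -x and x^2 P_2(x) = q(x) = 3x are polynomials, hence analytic at x = 0.
p(0) = 0,  q(0) = 0.
Indicial equation: r(r-1) + p(0) r + q(0) = 0, i.e. r^2 + (p(0) - 1) r + q(0) = 0, i.e. r^2 - 1 r = 0.
Discriminant: (-1)^2 - 4(0) = 1, so r = (1 ± 1)/2.
Solving: r_1 = 1, r_2 = 0.

indicial: r^2 - 1 r = 0; roots r_1 = 1, r_2 = 0


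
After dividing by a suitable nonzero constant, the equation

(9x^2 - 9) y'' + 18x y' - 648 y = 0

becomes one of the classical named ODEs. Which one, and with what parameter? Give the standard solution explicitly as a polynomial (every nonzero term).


All three coefficients share the factor -9; dividing through by -9 gives  (1 - x^2) y'' - 2x y' + 72 y = 0.
This matches the Legendre equation (1 - x^2) y'' - 2x y' + n(n+1) y = 0 (note the -2x y' term) with n(n+1) = 72, so n = 8; the polynomial solution is P_8(x).
With y = sum_k a_k x^k, matching x^k gives (k+2)(k+1) a_{k+2} = [k(k+1) - n(n+1)] a_k = (k - 8)(k + 9) a_k. The right side vanishes at k = 8, so the series with the parity of 8 terminates at degree 8.
Standard normalization (P_n(1) = 1): leading coefficient (2n)!/(2^n (n!)^2) = 20922789888000/(256*1625702400) = 6435/128, so a_8 = 6435/128. Work downward with a_k = (k+1)(k+2) a_{k+2} / ((k - 8)(k + 9)):
  a_6 = (7)(8)(6435/128) / ((6 - 8)(6 + 9)) = (45045/16)/(-30) = -3003/32
  a_4 = (5)(6)(-3003/32) / ((4 - 8)(4 + 9)) = (-45045/16)/(-52) = 3465/64
  a_2 = (3)(4)(3465/64) / ((2 - 8)(2 + 9)) = (10395/16)/(-66) = -315/32
  a_0 = (1)(2)(-315/32) / ((0 - 8)(0 + 9)) = (-315/16)/(-72) = 35/128
Hence P_8(x) = 6435 x^8/128 - 3003 x^6/32 + 3465 x^4/64 - 315 x^2/32 + 35/128.

P_8(x); series = 6435 x^8/128 - 3003 x^6/32 + 3465 x^4/64 - 315 x^2/32 + 35/128


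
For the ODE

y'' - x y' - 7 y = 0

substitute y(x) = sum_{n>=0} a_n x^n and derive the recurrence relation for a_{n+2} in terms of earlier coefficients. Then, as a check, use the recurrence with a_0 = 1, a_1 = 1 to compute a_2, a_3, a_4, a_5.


Substitute y = sum_n a_n x^n.
y''(x) has coefficient (n+2)(n+1) a_{n+2} at x^n;
-x y'(x) has coefficient -n a_n at x^n (shift);
-7 y(x) has coefficient -7 a_n at x^n.
Matching x^n: (n+2)(n+1) a_{n+2} + (-n - 7) a_n = 0.
Thus a_{n+2} = (n + 7) / ((n+1)(n+2)) * a_n.

Check with a_0 = 1, a_1 = 1 (apply the recurrence for n = 0, 1, 2, 3): a_0 = 1, a_1 = 1, a_2 = 7/2, a_3 = 4/3, a_4 = 21/8, a_5 = 2/3.

a_(n+2) = (n + 7) / ((n+1)(n+2)) * a_n; check: a_0 = 1, a_1 = 1, a_2 = 7/2, a_3 = 4/3, a_4 = 21/8, a_5 = 2/3


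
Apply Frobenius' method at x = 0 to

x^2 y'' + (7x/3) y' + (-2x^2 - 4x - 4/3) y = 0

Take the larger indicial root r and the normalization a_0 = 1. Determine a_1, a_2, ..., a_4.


Write in Frobenius form y'' + (p(x)/x) y' + (q(x)/x^2) y = 0:
  p(x) = 7/3,  q(x) = -2x^2 - 4x - 4/3.
Indicial equation: r(r-1) + (7/3) r + (-4/3) = 0 -> roots r_1 = 2/3, r_2 = -2.
Take r = r_1 = 2/3. Let y(x) = x^r sum_{n>=0} a_n x^n with a_0 = 1.
Substitute y = x^r sum a_n x^n and match x^{r+n}. The recurrence is
  D(n) a_n - 4 a_{n-1} - 2 a_{n-2} = 0,  where D(n) = (r+n)(r+n-1) + (7/3)(r+n) + (-4/3).
  a_n = [4 a_{n-1} + 2 a_{n-2}] / D(n).
Since the indicial polynomial factors as (r - r_1)(r - r_2), D(n) = (r_1 + n - r_1)(r_1 + n - r_2) = n(n + 8/3).
Evaluating step by step (a_0 = 1):
  n = 1: D(1) = 1(1 + 8/3) = 11/3; numerator = 4(1) = 4; a_1 = (4)/(11/3) = 12/11
  n = 2: D(2) = 2(2 + 8/3) = 28/3; numerator = 4(12/11) + 2(1) = 70/11; a_2 = (70/11)/(28/3) = 15/22
  n = 3: D(3) = 3(3 + 8/3) = 17; numerator = 4(15/22) + 2(12/11) = 54/11; a_3 = (54/11)/(17) = 54/187
  n = 4: D(4) = 4(4 + 8/3) = 80/3; numerator = 4(54/187) + 2(15/22) = 471/187; a_4 = (471/187)/(80/3) = 1413/14960

r = 2/3; a_0 = 1; a_1 = 12/11; a_2 = 15/22; a_3 = 54/187; a_4 = 1413/14960


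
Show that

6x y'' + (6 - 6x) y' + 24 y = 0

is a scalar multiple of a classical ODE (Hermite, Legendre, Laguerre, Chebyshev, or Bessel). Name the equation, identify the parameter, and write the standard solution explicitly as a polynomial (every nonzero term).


All three coefficients share the factor 6; dividing through by 6 gives  x y'' + (1 - x) y' + 4 y = 0.
This matches the Laguerre equation x y'' + (1 - x) y' + n y = 0 with n = 4; the polynomial solution is L_4(x).
With y = sum_k a_k x^k, matching x^k gives (k+1)k a_{k+1} + (k+1) a_{k+1} - k a_k + n a_k = 0, i.e. (k+1)^2 a_{k+1} = (k - n) a_k = (k - 4) a_k. The right side vanishes at k = 4, so the series terminates at degree 4.
Standard normalization L_n(0) = 1 gives a_0 = 1. Work upward with a_{k+1} = (k - 4) a_k / (k+1)^2:
  a_1 = (0 - 4)(1) / 1^2 = -4/1 = -4
  a_2 = (1 - 4)(-4) / 2^2 = 12/4 = 3
  a_3 = (2 - 4)(3) / 3^2 = -6/9 = -2/3
  a_4 = (3 - 4)(-2/3) / 4^2 = (2/3)/16 = 1/24
Hence L_4(x) = x^4/24 - 2 x^3/3 + 3 x^2 - 4 x + 1.

L_4(x); series = x^4/24 - 2 x^3/3 + 3 x^2 - 4 x + 1


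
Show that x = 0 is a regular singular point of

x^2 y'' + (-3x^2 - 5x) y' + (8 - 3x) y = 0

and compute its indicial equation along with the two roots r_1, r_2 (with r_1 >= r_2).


Divide by x^2 to reach normal form y'' + P_1(x) y' + P_2(x) y = 0 with P_1(x) = -3 - 5/x and P_2(x) = -3/x + 8/x^2.
x = 0 is a singular point because the y'-coefficient -3 - 5/x has a pole at x = 0 and the y-coefficient -3/x + 8/x^2 has a pole at x = 0.
It is a regular singular point because x P_1(x) = p(x) = -3x - 5 and x^2 P_2(x) = q(x) = 8 - 3x are polynomials, hence analytic at x = 0.
p(0) = -5,  q(0) = 8.
Indicial equation: r(r-1) + p(0) r + q(0) = 0, i.e. r^2 + (p(0) - 1) r + q(0) = 0, i.e. r^2 - 6 r + 8 = 0.
Discriminant: (-6)^2 - 4(8) = 4, so r = (6 ± 2)/2.
Solving: r_1 = 4, r_2 = 2.

indicial: r^2 - 6 r + 8 = 0; roots r_1 = 4, r_2 = 2


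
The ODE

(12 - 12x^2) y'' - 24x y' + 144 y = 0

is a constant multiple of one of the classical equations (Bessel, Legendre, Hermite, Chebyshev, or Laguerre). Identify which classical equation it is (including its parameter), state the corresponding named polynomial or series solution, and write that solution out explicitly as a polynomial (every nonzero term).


All three coefficients share the factor 12; dividing through by 12 gives  (1 - x^2) y'' - 2x y' + 12 y = 0.
This matches the Legendre equation (1 - x^2) y'' - 2x y' + n(n+1) y = 0 (note the -2x y' term) with n(n+1) = 12, so n = 3; the polynomial solution is P_3(x).
With y = sum_k a_k x^k, matching x^k gives (k+2)(k+1) a_{k+2} = [k(k+1) - n(n+1)] a_k = (k - 3)(k + 4) a_k. The right side vanishes at k = 3, so the series with the parity of 3 terminates at degree 3.
Standard normalization (P_n(1) = 1): leading coefficient (2n)!/(2^n (n!)^2) = 720/(8*36) = 5/2, so a_3 = 5/2. Work downward with a_k = (k+1)(k+2) a_{k+2} / ((k - 3)(k + 4)):
  a_1 = (2)(3)(5/2) / ((1 - 3)(1 + 4)) = 15/(-10) = -3/2
Hence P_3(x) = 5 x^3/2 - 3 x/2.

P_3(x); series = 5 x^3/2 - 3 x/2


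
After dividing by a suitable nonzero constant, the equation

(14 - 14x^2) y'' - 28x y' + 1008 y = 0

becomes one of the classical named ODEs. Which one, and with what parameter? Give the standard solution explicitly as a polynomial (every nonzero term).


All three coefficients share the factor 14; dividing through by 14 gives  (1 - x^2) y'' - 2x y' + 72 y = 0.
This matches the Legendre equation (1 - x^2) y'' - 2x y' + n(n+1) y = 0 (note the -2x y' term) with n(n+1) = 72, so n = 8; the polynomial solution is P_8(x).
With y = sum_k a_k x^k, matching x^k gives (k+2)(k+1) a_{k+2} = [k(k+1) - n(n+1)] a_k = (k - 8)(k + 9) a_k. The right side vanishes at k = 8, so the series with the parity of 8 terminates at degree 8.
Standard normalization (P_n(1) = 1): leading coefficient (2n)!/(2^n (n!)^2) = 20922789888000/(256*1625702400) = 6435/128, so a_8 = 6435/128. Work downward with a_k = (k+1)(k+2) a_{k+2} / ((k - 8)(k + 9)):
  a_6 = (7)(8)(6435/128) / ((6 - 8)(6 + 9)) = (45045/16)/(-30) = -3003/32
  a_4 = (5)(6)(-3003/32) / ((4 - 8)(4 + 9)) = (-45045/16)/(-52) = 3465/64
  a_2 = (3)(4)(3465/64) / ((2 - 8)(2 + 9)) = (10395/16)/(-66) = -315/32
  a_0 = (1)(2)(-315/32) / ((0 - 8)(0 + 9)) = (-315/16)/(-72) = 35/128
Hence P_8(x) = 6435 x^8/128 - 3003 x^6/32 + 3465 x^4/64 - 315 x^2/32 + 35/128.

P_8(x); series = 6435 x^8/128 - 3003 x^6/32 + 3465 x^4/64 - 315 x^2/32 + 35/128


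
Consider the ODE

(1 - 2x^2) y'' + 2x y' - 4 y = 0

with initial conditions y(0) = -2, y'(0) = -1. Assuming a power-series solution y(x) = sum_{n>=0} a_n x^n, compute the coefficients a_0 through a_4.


Ansatz: y(x) = sum_{n>=0} a_n x^n, so y'(x) = sum_{n>=1} n a_n x^(n-1) and y''(x) = sum_{n>=2} n(n-1) a_n x^(n-2).
Substitute into P(x) y'' + Q(x) y' + R(x) y = 0 with P(x) = 1 - 2x^2, Q(x) = 2x, R(x) = -4, and match powers of x.
Initial conditions: a_0 = -2, a_1 = -1.
Setting the coefficient of each power of x to zero and solving order by order (substituting the coefficients already found):
  x^0: 2 a_2 - 4 a_0 = 0  ->  2 a_2 = 4 a_0 = -8  ->  a_2 = -4
  x^1: 6 a_3 - 2 a_1 = 0  ->  6 a_3 = 2 a_1 = -2  ->  a_3 = -1/3
  x^2: 12 a_4 - 4 a_2 = 0  ->  12 a_4 = 4 a_2 = -16  ->  a_4 = -4/3
Truncated series: y(x) = -2 - x - 4 x^2 - (1/3) x^3 - (4/3) x^4 + O(x^5).

a_0 = -2; a_1 = -1; a_2 = -4; a_3 = -1/3; a_4 = -4/3


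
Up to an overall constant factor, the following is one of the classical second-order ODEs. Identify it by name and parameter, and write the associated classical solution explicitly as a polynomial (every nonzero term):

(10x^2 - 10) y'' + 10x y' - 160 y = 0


All three coefficients share the factor -10; dividing through by -10 gives  (1 - x^2) y'' - x y' + 16 y = 0.
This matches the Chebyshev equation (1 - x^2) y'' - x y' + n^2 y = 0 (note the -x y' term, not -2x y') with n^2 = 16, so n = 4; the polynomial solution is T_4(x).
With y = sum_k a_k x^k, matching x^k gives (k+2)(k+1) a_{k+2} = (k^2 - n^2) a_k = (k - 4)(k + 4) a_k. The right side vanishes at k = 4, so the series with the parity of 4 terminates at degree 4.
Standard normalization: leading coefficient of T_n is 2^(n-1), so a_4 = 2^3 = 8. Work downward with a_k = (k+1)(k+2) a_{k+2} / ((k - 4)(k + 4)):
  a_2 = (3)(4)(8) / ((2 - 4)(2 + 4)) = 96/(-12) = -8
  a_0 = (1)(2)(-8) / ((0 - 4)(0 + 4)) = -16/(-16) = 1
Hence T_4(x) = 8 x^4 - 8 x^2 + 1.

T_4(x); series = 8 x^4 - 8 x^2 + 1


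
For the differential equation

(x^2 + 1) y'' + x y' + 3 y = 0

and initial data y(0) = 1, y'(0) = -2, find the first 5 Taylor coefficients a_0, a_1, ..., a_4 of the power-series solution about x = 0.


Ansatz: y(x) = sum_{n>=0} a_n x^n, so y'(x) = sum_{n>=1} n a_n x^(n-1) and y''(x) = sum_{n>=2} n(n-1) a_n x^(n-2).
Substitute into P(x) y'' + Q(x) y' + R(x) y = 0 with P(x) = x^2 + 1, Q(x) = x, R(x) = 3, and match powers of x.
Initial conditions: a_0 = 1, a_1 = -2.
Setting the coefficient of each power of x to zero and solving order by order (substituting the coefficients already found):
  x^0: 2 a_2 + 3 a_0 = 0  ->  2 a_2 = -3 a_0 = -3  ->  a_2 = -3/2
  x^1: 6 a_3 + 4 a_1 = 0  ->  6 a_3 = -4 a_1 = 8  ->  a_3 = 4/3
  x^2: 12 a_4 + 7 a_2 = 0  ->  12 a_4 = -7 a_2 = 21/2  ->  a_4 = 7/8
Truncated series: y(x) = 1 - 2 x - (3/2) x^2 + (4/3) x^3 + (7/8) x^4 + O(x^5).

a_0 = 1; a_1 = -2; a_2 = -3/2; a_3 = 4/3; a_4 = 7/8


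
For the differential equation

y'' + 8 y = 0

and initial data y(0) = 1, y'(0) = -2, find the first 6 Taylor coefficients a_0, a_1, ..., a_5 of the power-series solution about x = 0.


Ansatz: y(x) = sum_{n>=0} a_n x^n, so y'(x) = sum_{n>=1} n a_n x^(n-1) and y''(x) = sum_{n>=2} n(n-1) a_n x^(n-2).
Substitute into P(x) y'' + Q(x) y' + R(x) y = 0 with P(x) = 1, Q(x) = 0, R(x) = 8, and match powers of x.
Initial conditions: a_0 = 1, a_1 = -2.
Setting the coefficient of each power of x to zero and solving order by order (substituting the coefficients already found):
  x^0: 2 a_2 + 8 a_0 = 0  ->  2 a_2 = -8 a_0 = -8  ->  a_2 = -4
  x^1: 6 a_3 + 8 a_1 = 0  ->  6 a_3 = -8 a_1 = 16  ->  a_3 = 8/3
  x^2: 12 a_4 + 8 a_2 = 0  ->  12 a_4 = -8 a_2 = 32  ->  a_4 = 8/3
  x^3: 20 a_5 + 8 a_3 = 0  ->  20 a_5 = -8 a_3 = -64/3  ->  a_5 = -16/15
Truncated series: y(x) = 1 - 2 x - 4 x^2 + (8/3) x^3 + (8/3) x^4 - (16/15) x^5 + O(x^6).

a_0 = 1; a_1 = -2; a_2 = -4; a_3 = 8/3; a_4 = 8/3; a_5 = -16/15


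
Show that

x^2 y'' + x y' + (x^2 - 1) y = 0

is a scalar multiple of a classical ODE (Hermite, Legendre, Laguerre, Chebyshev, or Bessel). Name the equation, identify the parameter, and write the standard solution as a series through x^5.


The equation is already in a standard form:  x^2 y'' + x y' + (x^2 - 1) y = 0.
This matches the Bessel equation x^2 y'' + x y' + (x^2 - nu^2) y = 0 with nu^2 = 1, so nu = 1; the solution bounded at x = 0 is J_1(x).
Frobenius at x = 0: indicial roots ±nu; for r = nu the recurrence k(k + 2nu) c_k = -c_{k-2} gives the standard series J_nu(x) = sum_{k>=0} (-1)^k / (k! (k+nu)!) (x/2)^(2k+nu). Evaluate the first 3 terms:
  k = 0: (-1)^0 / (0! * 1! * 2^1) x^1 = 1/(1*1*2) x^1 = (1/2) x^1
  k = 1: (-1)^1 / (1! * 2! * 2^3) x^3 = -1/(1*2*8) x^3 = (-1/16) x^3
  k = 2: (-1)^2 / (2! * 3! * 2^5) x^5 = 1/(2*6*32) x^5 = (1/384) x^5
Hence J_1(x) = x^5/384 - x^3/16 + x/2 + ....

J_1(x); series = x^5/384 - x^3/16 + x/2


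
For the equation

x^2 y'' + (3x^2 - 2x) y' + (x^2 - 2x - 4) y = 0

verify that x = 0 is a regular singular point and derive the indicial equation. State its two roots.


Divide by x^2 to reach normal form y'' + P_1(x) y' + P_2(x) y = 0 with P_1(x) = 3 - 2/x and P_2(x) = 1 - 2/x - 4/x^2.
x = 0 is a singular point because the y'-coefficient 3 - 2/x has a pole at x = 0 and the y-coefficient 1 - 2/x - 4/x^2 has a pole at x = 0.
It is a regular singular point because x P_1(x) = p(x) = 3x - 2 and x^2 P_2(x) = q(x) = x^2 - 2x - 4 are polynomials, hence analytic at x = 0.
p(0) = -2,  q(0) = -4.
Indicial equation: r(r-1) + p(0) r + q(0) = 0, i.e. r^2 + (p(0) - 1) r + q(0) = 0, i.e. r^2 - 3 r - 4 = 0.
Discriminant: (-3)^2 - 4(-4) = 25, so r = (3 ± 5)/2.
Solving: r_1 = 4, r_2 = -1.

indicial: r^2 - 3 r - 4 = 0; roots r_1 = 4, r_2 = -1


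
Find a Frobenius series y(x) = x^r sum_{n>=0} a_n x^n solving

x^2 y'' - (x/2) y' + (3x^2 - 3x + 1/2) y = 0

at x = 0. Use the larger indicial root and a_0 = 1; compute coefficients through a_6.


Write in Frobenius form y'' + (p(x)/x) y' + (q(x)/x^2) y = 0:
  p(x) = -1/2,  q(x) = 3x^2 - 3x + 1/2.
Indicial equation: r(r-1) + (-1/2) r + (1/2) = 0 -> roots r_1 = 1, r_2 = 1/2.
Take r = r_1 = 1. Let y(x) = x^r sum_{n>=0} a_n x^n with a_0 = 1.
Substitute y = x^r sum a_n x^n and match x^{r+n}. The recurrence is
  D(n) a_n - 3 a_{n-1} + 3 a_{n-2} = 0,  where D(n) = (r+n)(r+n-1) + (-1/2)(r+n) + (1/2).
  a_n = [3 a_{n-1} - 3 a_{n-2}] / D(n).
Since the indicial polynomial factors as (r - r_1)(r - r_2), D(n) = (r_1 + n - r_1)(r_1 + n - r_2) = n(n + 1/2).
Evaluating step by step (a_0 = 1):
  n = 1: D(1) = 1(1 + 1/2) = 3/2; numerator = 3(1) = 3; a_1 = (3)/(3/2) = 2
  n = 2: D(2) = 2(2 + 1/2) = 5; numerator = 3(2) - 3(1) = 3; a_2 = (3)/(5) = 3/5
  n = 3: D(3) = 3(3 + 1/2) = 21/2; numerator = 3(3/5) - 3(2) = -21/5; a_3 = (-21/5)/(21/2) = -2/5
  n = 4: D(4) = 4(4 + 1/2) = 18; numerator = 3(-2/5) - 3(3/5) = -3; a_4 = (-3)/(18) = -1/6
  n = 5: D(5) = 5(5 + 1/2) = 55/2; numerator = 3(-1/6) - 3(-2/5) = 7/10; a_5 = (7/10)/(55/2) = 7/275
  n = 6: D(6) = 6(6 + 1/2) = 39; numerator = 3(7/275) - 3(-1/6) = 317/550; a_6 = (317/550)/(39) = 317/21450

r = 1; a_0 = 1; a_1 = 2; a_2 = 3/5; a_3 = -2/5; a_4 = -1/6; a_5 = 7/275; a_6 = 317/21450


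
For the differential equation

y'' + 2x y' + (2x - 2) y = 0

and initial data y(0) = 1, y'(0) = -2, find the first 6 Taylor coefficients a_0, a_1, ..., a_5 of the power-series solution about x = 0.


Ansatz: y(x) = sum_{n>=0} a_n x^n, so y'(x) = sum_{n>=1} n a_n x^(n-1) and y''(x) = sum_{n>=2} n(n-1) a_n x^(n-2).
Substitute into P(x) y'' + Q(x) y' + R(x) y = 0 with P(x) = 1, Q(x) = 2x, R(x) = 2x - 2, and match powers of x.
Initial conditions: a_0 = 1, a_1 = -2.
Setting the coefficient of each power of x to zero and solving order by order (substituting the coefficients already found):
  x^0: 2 a_2 - 2 a_0 = 0  ->  2 a_2 = 2 a_0 = 2  ->  a_2 = 1
  x^1: 6 a_3 + 2 a_0 = 0  ->  6 a_3 = -2 a_0 = -2  ->  a_3 = -1/3
  x^2: 12 a_4 + 2 a_2 + 2 a_1 = 0  ->  12 a_4 = -2 a_2 - 2 a_1 = 2  ->  a_4 = 1/6
  x^3: 20 a_5 + 4 a_3 + 2 a_2 = 0  ->  20 a_5 = -4 a_3 - 2 a_2 = -2/3  ->  a_5 = -1/30
Truncated series: y(x) = 1 - 2 x + x^2 - (1/3) x^3 + (1/6) x^4 - (1/30) x^5 + O(x^6).

a_0 = 1; a_1 = -2; a_2 = 1; a_3 = -1/3; a_4 = 1/6; a_5 = -1/30


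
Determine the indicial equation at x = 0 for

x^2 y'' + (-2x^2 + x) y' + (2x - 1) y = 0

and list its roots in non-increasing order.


Divide by x^2 to reach normal form y'' + P_1(x) y' + P_2(x) y = 0 with P_1(x) = -2 + 1/x and P_2(x) = 2/x - 1/x^2.
x = 0 is a singular point because the y'-coefficient -2 + 1/x has a pole at x = 0 and the y-coefficient 2/x - 1/x^2 has a pole at x = 0.
It is a regular singular point because x P_1(x) = p(x) = 1 - 2x and x^2 P_2(x) = q(x) = 2x - 1 are polynomials, hence analytic at x = 0.
p(0) = 1,  q(0) = -1.
Indicial equation: r(r-1) + p(0) r + q(0) = 0, i.e. r^2 + (p(0) - 1) r + q(0) = 0, i.e. r^2 - 1 = 0.
Discriminant: (0)^2 - 4(-1) = 4, so r = (0 ± 2)/2.
Solving: r_1 = 1, r_2 = -1.

indicial: r^2 - 1 = 0; roots r_1 = 1, r_2 = -1


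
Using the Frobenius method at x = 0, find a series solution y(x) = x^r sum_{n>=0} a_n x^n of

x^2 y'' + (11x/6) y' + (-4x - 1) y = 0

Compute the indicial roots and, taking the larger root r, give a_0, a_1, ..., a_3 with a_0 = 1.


Write in Frobenius form y'' + (p(x)/x) y' + (q(x)/x^2) y = 0:
  p(x) = 11/6,  q(x) = -4x - 1.
Indicial equation: r(r-1) + (11/6) r + (-1) = 0 -> roots r_1 = 2/3, r_2 = -3/2.
Take r = r_1 = 2/3. Let y(x) = x^r sum_{n>=0} a_n x^n with a_0 = 1.
Substitute y = x^r sum a_n x^n and match x^{r+n}. The recurrence is
  D(n) a_n - 4 a_{n-1} = 0,  where D(n) = (r+n)(r+n-1) + (11/6)(r+n) + (-1).
  a_n = 4 / D(n) * a_{n-1}.
Since the indicial polynomial factors as (r - r_1)(r - r_2), D(n) = (r_1 + n - r_1)(r_1 + n - r_2) = n(n + 13/6).
Evaluating step by step (a_0 = 1):
  n = 1: D(1) = 1(1 + 13/6) = 19/6; numerator = 4(1) = 4; a_1 = (4)/(19/6) = 24/19
  n = 2: D(2) = 2(2 + 13/6) = 25/3; numerator = 4(24/19) = 96/19; a_2 = (96/19)/(25/3) = 288/475
  n = 3: D(3) = 3(3 + 13/6) = 31/2; numerator = 4(288/475) = 1152/475; a_3 = (1152/475)/(31/2) = 2304/14725

r = 2/3; a_0 = 1; a_1 = 24/19; a_2 = 288/475; a_3 = 2304/14725


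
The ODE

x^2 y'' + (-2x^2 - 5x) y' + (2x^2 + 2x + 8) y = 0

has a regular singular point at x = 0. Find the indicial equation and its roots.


Divide by x^2 to reach normal form y'' + P_1(x) y' + P_2(x) y = 0 with P_1(x) = -2 - 5/x and P_2(x) = 2 + 2/x + 8/x^2.
x = 0 is a singular point because the y'-coefficient -2 - 5/x has a pole at x = 0 and the y-coefficient 2 + 2/x + 8/x^2 has a pole at x = 0.
It is a regular singular point because x P_1(x) = p(x) = -2x - 5 and x^2 P_2(x) = q(x) = 2x^2 + 2x + 8 are polynomials, hence analytic at x = 0.
p(0) = -5,  q(0) = 8.
Indicial equation: r(r-1) + p(0) r + q(0) = 0, i.e. r^2 + (p(0) - 1) r + q(0) = 0, i.e. r^2 - 6 r + 8 = 0.
Discriminant: (-6)^2 - 4(8) = 4, so r = (6 ± 2)/2.
Solving: r_1 = 4, r_2 = 2.

indicial: r^2 - 6 r + 8 = 0; roots r_1 = 4, r_2 = 2


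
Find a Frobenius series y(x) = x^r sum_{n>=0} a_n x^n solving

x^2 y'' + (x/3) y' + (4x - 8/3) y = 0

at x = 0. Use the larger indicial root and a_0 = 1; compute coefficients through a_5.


Write in Frobenius form y'' + (p(x)/x) y' + (q(x)/x^2) y = 0:
  p(x) = 1/3,  q(x) = 4x - 8/3.
Indicial equation: r(r-1) + (1/3) r + (-8/3) = 0 -> roots r_1 = 2, r_2 = -4/3.
Take r = r_1 = 2. Let y(x) = x^r sum_{n>=0} a_n x^n with a_0 = 1.
Substitute y = x^r sum a_n x^n and match x^{r+n}. The recurrence is
  D(n) a_n + 4 a_{n-1} = 0,  where D(n) = (r+n)(r+n-1) + (1/3)(r+n) + (-8/3).
  a_n = -4 / D(n) * a_{n-1}.
Since the indicial polynomial factors as (r - r_1)(r - r_2), D(n) = (r_1 + n - r_1)(r_1 + n - r_2) = n(n + 10/3).
Evaluating step by step (a_0 = 1):
  n = 1: D(1) = 1(1 + 10/3) = 13/3; numerator = -4(1) = -4; a_1 = (-4)/(13/3) = -12/13
  n = 2: D(2) = 2(2 + 10/3) = 32/3; numerator = -4(-12/13) = 48/13; a_2 = (48/13)/(32/3) = 9/26
  n = 3: D(3) = 3(3 + 10/3) = 19; numerator = -4(9/26) = -18/13; a_3 = (-18/13)/(19) = -18/247
  n = 4: D(4) = 4(4 + 10/3) = 88/3; numerator = -4(-18/247) = 72/247; a_4 = (72/247)/(88/3) = 27/2717
  n = 5: D(5) = 5(5 + 10/3) = 125/3; numerator = -4(27/2717) = -108/2717; a_5 = (-108/2717)/(125/3) = -324/339625

r = 2; a_0 = 1; a_1 = -12/13; a_2 = 9/26; a_3 = -18/247; a_4 = 27/2717; a_5 = -324/339625


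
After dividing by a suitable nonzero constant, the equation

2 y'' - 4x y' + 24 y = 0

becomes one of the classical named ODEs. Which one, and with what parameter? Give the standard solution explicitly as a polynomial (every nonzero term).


All three coefficients share the factor 2; dividing through by 2 gives  y'' - 2x y' + 12 y = 0.
This matches the Hermite equation y'' - 2x y' + 2n y = 0 with 2n = 12, so n = 6; the polynomial solution is H_6(x).
With y = sum_k a_k x^k, matching x^k gives (k+2)(k+1) a_{k+2} = 2(k - n) a_k = 2(k - 6) a_k. The right side vanishes at k = 6, so the series with the parity of 6 terminates at degree 6.
Standard normalization: leading coefficient of H_n is 2^n, so a_6 = 2^6 = 64. Work downward with a_k = (k+1)(k+2) a_{k+2} / (2(k - n)):
  a_4 = (5)(6)(64) / (2(4 - 6)) = 1920/(-4) = -480
  a_2 = (3)(4)(-480) / (2(2 - 6)) = -5760/(-8) = 720
  a_0 = (1)(2)(720) / (2(0 - 6)) = 1440/(-12) = -120
Hence H_6(x) = 64 x^6 - 480 x^4 + 720 x^2 - 120.

H_6(x); series = 64 x^6 - 480 x^4 + 720 x^2 - 120


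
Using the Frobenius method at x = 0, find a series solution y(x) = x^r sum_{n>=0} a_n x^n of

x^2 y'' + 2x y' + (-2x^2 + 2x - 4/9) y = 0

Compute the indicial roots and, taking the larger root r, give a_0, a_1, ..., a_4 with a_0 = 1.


Write in Frobenius form y'' + (p(x)/x) y' + (q(x)/x^2) y = 0:
  p(x) = 2,  q(x) = -2x^2 + 2x - 4/9.
Indicial equation: r(r-1) + (2) r + (-4/9) = 0 -> roots r_1 = 1/3, r_2 = -4/3.
Take r = r_1 = 1/3. Let y(x) = x^r sum_{n>=0} a_n x^n with a_0 = 1.
Substitute y = x^r sum a_n x^n and match x^{r+n}. The recurrence is
  D(n) a_n + 2 a_{n-1} - 2 a_{n-2} = 0,  where D(n) = (r+n)(r+n-1) + (2)(r+n) + (-4/9).
  a_n = [-2 a_{n-1} + 2 a_{n-2}] / D(n).
Since the indicial polynomial factors as (r - r_1)(r - r_2), D(n) = (r_1 + n - r_1)(r_1 + n - r_2) = n(n + 5/3).
Evaluating step by step (a_0 = 1):
  n = 1: D(1) = 1(1 + 5/3) = 8/3; numerator = -2(1) = -2; a_1 = (-2)/(8/3) = -3/4
  n = 2: D(2) = 2(2 + 5/3) = 22/3; numerator = -2(-3/4) + 2(1) = 7/2; a_2 = (7/2)/(22/3) = 21/44
  n = 3: D(3) = 3(3 + 5/3) = 14; numerator = -2(21/44) + 2(-3/4) = -27/11; a_3 = (-27/11)/(14) = -27/154
  n = 4: D(4) = 4(4 + 5/3) = 68/3; numerator = -2(-27/154) + 2(21/44) = 201/154; a_4 = (201/154)/(68/3) = 603/10472

r = 1/3; a_0 = 1; a_1 = -3/4; a_2 = 21/44; a_3 = -27/154; a_4 = 603/10472


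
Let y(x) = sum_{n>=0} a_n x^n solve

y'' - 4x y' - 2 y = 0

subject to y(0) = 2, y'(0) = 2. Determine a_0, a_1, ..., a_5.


Ansatz: y(x) = sum_{n>=0} a_n x^n, so y'(x) = sum_{n>=1} n a_n x^(n-1) and y''(x) = sum_{n>=2} n(n-1) a_n x^(n-2).
Substitute into P(x) y'' + Q(x) y' + R(x) y = 0 with P(x) = 1, Q(x) = -4x, R(x) = -2, and match powers of x.
Initial conditions: a_0 = 2, a_1 = 2.
Setting the coefficient of each power of x to zero and solving order by order (substituting the coefficients already found):
  x^0: 2 a_2 - 2 a_0 = 0  ->  2 a_2 = 2 a_0 = 4  ->  a_2 = 2
  x^1: 6 a_3 - 6 a_1 = 0  ->  6 a_3 = 6 a_1 = 12  ->  a_3 = 2
  x^2: 12 a_4 - 10 a_2 = 0  ->  12 a_4 = 10 a_2 = 20  ->  a_4 = 5/3
  x^3: 20 a_5 - 14 a_3 = 0  ->  20 a_5 = 14 a_3 = 28  ->  a_5 = 7/5
Truncated series: y(x) = 2 + 2 x + 2 x^2 + 2 x^3 + (5/3) x^4 + (7/5) x^5 + O(x^6).

a_0 = 2; a_1 = 2; a_2 = 2; a_3 = 2; a_4 = 5/3; a_5 = 7/5
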